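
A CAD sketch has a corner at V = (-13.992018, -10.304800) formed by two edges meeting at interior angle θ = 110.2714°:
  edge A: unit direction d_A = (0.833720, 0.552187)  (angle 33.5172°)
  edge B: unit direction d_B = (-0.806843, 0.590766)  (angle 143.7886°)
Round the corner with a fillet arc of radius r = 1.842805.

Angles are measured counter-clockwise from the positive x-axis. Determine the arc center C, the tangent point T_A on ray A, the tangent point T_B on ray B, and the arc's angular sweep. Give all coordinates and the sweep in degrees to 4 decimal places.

bisector direction at 88.6529° = (0.023509,0.999724)
center distance |VC| = r/sin(θ/2) = 1.842805/sin(55.1357°) = 2.245931
C = V + |VC|·bis = (-13.9392,-8.0595)
T_A = V + ((C−V)·d_A)·d_A = V + 1.2839·d_A = (-12.9216,-9.5959)
T_B = V + ((C−V)·d_B)·d_B = V + 1.2839·d_B = (-15.0279,-9.5463)
sweep = 180° − θ = 69.7286°

center=(-13.9392,-8.0595) T_A=(-12.9216,-9.5959) T_B=(-15.0279,-9.5463) sweep=69.7286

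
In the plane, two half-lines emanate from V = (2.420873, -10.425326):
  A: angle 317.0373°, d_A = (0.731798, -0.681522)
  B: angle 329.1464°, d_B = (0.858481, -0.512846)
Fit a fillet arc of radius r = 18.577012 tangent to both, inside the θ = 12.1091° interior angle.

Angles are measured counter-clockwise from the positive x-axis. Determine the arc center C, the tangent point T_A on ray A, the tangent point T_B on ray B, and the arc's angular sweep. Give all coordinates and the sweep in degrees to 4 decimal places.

bisector direction at 323.0919° = (0.799599,-0.600534)
center distance |VC| = r/sin(θ/2) = 18.577012/sin(6.0545°) = 176.126695
C = V + |VC|·bis = (143.2516,-116.1954)
T_A = V + ((C−V)·d_A)·d_A = V + 175.1442·d_A = (130.5910,-129.7900)
T_B = V + ((C−V)·d_B)·d_B = V + 175.1442·d_B = (152.7788,-100.2474)
sweep = 180° − θ = 167.8909°

center=(143.2516,-116.1954) T_A=(130.5910,-129.7900) T_B=(152.7788,-100.2474) sweep=167.8909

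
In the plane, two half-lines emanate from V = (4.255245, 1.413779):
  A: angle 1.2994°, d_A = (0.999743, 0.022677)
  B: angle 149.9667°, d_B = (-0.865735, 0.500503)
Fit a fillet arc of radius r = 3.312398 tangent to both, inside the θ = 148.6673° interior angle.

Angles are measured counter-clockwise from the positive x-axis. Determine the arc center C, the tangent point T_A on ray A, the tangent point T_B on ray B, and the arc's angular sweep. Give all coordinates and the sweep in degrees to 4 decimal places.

center=(5.1089,4.7464) T_A=(5.1840,1.4348) T_B=(3.4510,1.8787) sweep=31.3327

bisector direction at 75.6331° = (0.248131,0.968726)
center distance |VC| = r/sin(θ/2) = 3.312398/sin(74.3337°) = 3.440200
C = V + |VC|·bis = (5.1089,4.7464)
T_A = V + ((C−V)·d_A)·d_A = V + 0.9290·d_A = (5.1840,1.4348)
T_B = V + ((C−V)·d_B)·d_B = V + 0.9290·d_B = (3.4510,1.8787)
sweep = 180° − θ = 31.3327°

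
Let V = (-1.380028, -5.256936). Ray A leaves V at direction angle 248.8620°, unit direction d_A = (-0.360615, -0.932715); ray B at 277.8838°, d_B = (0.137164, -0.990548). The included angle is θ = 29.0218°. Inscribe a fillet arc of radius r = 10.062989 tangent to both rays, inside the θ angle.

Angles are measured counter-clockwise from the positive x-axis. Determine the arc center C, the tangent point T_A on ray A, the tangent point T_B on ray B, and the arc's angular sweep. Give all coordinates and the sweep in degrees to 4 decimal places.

center=(-6.0149,-45.1499) T_A=(-15.4008,-41.5210) T_B=(3.9530,-43.7696) sweep=150.9782

bisector direction at 263.3729° = (-0.115407,-0.993318)
center distance |VC| = r/sin(θ/2) = 10.062989/sin(14.5109°) = 40.161323
C = V + |VC|·bis = (-6.0149,-45.1499)
T_A = V + ((C−V)·d_A)·d_A = V + 38.8802·d_A = (-15.4008,-41.5210)
T_B = V + ((C−V)·d_B)·d_B = V + 38.8802·d_B = (3.9530,-43.7696)
sweep = 180° − θ = 150.9782°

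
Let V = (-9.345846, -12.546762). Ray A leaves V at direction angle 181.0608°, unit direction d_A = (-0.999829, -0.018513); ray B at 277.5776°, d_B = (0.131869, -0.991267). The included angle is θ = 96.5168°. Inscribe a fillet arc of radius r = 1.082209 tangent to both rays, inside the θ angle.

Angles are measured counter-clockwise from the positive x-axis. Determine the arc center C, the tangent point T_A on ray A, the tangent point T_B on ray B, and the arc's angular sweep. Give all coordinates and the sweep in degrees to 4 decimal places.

center=(-10.2913,-13.6467) T_A=(-10.3113,-12.5646) T_B=(-9.2185,-13.5040) sweep=83.4832

bisector direction at 229.3192° = (-0.651844,-0.758353)
center distance |VC| = r/sin(θ/2) = 1.082209/sin(48.2584°) = 1.450381
C = V + |VC|·bis = (-10.2913,-13.6467)
T_A = V + ((C−V)·d_A)·d_A = V + 0.9656·d_A = (-10.3113,-12.5646)
T_B = V + ((C−V)·d_B)·d_B = V + 0.9656·d_B = (-9.2185,-13.5040)
sweep = 180° − θ = 83.4832°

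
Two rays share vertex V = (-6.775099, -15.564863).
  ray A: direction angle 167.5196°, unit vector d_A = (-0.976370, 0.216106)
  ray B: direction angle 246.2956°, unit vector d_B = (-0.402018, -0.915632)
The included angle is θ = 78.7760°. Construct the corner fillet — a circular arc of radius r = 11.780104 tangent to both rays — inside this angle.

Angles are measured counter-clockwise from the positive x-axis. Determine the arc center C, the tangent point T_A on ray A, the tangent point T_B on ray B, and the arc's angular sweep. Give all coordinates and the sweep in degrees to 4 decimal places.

bisector direction at 206.9076° = (-0.891738,-0.452553)
center distance |VC| = r/sin(θ/2) = 11.780104/sin(39.3880°) = 18.563955
C = V + |VC|·bis = (-23.3293,-23.9660)
T_A = V + ((C−V)·d_A)·d_A = V + 14.3475·d_A = (-20.7835,-12.4643)
T_B = V + ((C−V)·d_B)·d_B = V + 14.3475·d_B = (-12.5430,-28.7019)
sweep = 180° − θ = 101.2240°

center=(-23.3293,-23.9660) T_A=(-20.7835,-12.4643) T_B=(-12.5430,-28.7019) sweep=101.2240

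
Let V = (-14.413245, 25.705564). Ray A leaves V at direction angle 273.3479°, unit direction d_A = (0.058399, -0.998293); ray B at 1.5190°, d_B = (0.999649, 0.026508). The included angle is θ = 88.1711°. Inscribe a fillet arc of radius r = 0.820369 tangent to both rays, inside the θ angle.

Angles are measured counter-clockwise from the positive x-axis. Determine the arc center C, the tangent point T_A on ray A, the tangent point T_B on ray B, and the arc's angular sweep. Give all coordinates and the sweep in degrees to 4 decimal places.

center=(-13.5448,24.9079) T_A=(-14.3638,24.8600) T_B=(-13.5666,25.7280) sweep=91.8289

bisector direction at 317.4334° = (0.736492,-0.676446)
center distance |VC| = r/sin(θ/2) = 0.820369/sin(44.0855°) = 1.179146
C = V + |VC|·bis = (-13.5448,24.9079)
T_A = V + ((C−V)·d_A)·d_A = V + 0.8470·d_A = (-14.3638,24.8600)
T_B = V + ((C−V)·d_B)·d_B = V + 0.8470·d_B = (-13.5666,25.7280)
sweep = 180° − θ = 91.8289°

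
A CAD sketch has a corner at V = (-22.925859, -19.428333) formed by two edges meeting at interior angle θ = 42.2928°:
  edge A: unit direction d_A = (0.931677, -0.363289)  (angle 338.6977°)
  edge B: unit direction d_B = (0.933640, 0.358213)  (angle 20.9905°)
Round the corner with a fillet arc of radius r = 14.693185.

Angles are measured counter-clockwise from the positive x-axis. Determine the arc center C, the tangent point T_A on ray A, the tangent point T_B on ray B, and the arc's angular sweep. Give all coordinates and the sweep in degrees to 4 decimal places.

center=(17.8033,-19.5392) T_A=(12.4654,-33.2285) T_B=(12.5400,-5.8210) sweep=137.7072

bisector direction at 359.8441° = (0.999996,-0.002721)
center distance |VC| = r/sin(θ/2) = 14.693185/sin(21.1464°) = 40.729298
C = V + |VC|·bis = (17.8033,-19.5392)
T_A = V + ((C−V)·d_A)·d_A = V + 37.9867·d_A = (12.4654,-33.2285)
T_B = V + ((C−V)·d_B)·d_B = V + 37.9867·d_B = (12.5400,-5.8210)
sweep = 180° − θ = 137.7072°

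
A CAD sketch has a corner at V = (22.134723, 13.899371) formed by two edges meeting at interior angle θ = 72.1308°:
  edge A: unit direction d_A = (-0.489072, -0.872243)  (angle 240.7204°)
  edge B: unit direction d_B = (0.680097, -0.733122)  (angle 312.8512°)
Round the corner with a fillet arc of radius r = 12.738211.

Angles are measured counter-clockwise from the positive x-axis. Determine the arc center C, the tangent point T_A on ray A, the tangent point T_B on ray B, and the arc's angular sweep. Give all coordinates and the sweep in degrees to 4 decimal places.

center=(24.6914,-7.5866) T_A=(13.5805,-1.3567) T_B=(34.0300,1.0766) sweep=107.8692

bisector direction at 276.7858° = (0.118158,-0.992995)
center distance |VC| = r/sin(θ/2) = 12.738211/sin(36.0654°) = 21.637559
C = V + |VC|·bis = (24.6914,-7.5866)
T_A = V + ((C−V)·d_A)·d_A = V + 17.4906·d_A = (13.5805,-1.3567)
T_B = V + ((C−V)·d_B)·d_B = V + 17.4906·d_B = (34.0300,1.0766)
sweep = 180° − θ = 107.8692°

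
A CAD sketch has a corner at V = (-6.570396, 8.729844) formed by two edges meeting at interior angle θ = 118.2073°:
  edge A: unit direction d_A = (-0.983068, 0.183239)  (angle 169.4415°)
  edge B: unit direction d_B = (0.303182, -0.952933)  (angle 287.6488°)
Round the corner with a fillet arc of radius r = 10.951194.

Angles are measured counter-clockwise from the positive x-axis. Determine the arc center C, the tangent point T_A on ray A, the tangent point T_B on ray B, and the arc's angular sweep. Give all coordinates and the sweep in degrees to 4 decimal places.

bisector direction at 228.5451° = (-0.662030,-0.749478)
center distance |VC| = r/sin(θ/2) = 10.951194/sin(59.1037°) = 12.762177
C = V + |VC|·bis = (-15.0193,-0.8351)
T_A = V + ((C−V)·d_A)·d_A = V + 6.5532·d_A = (-13.0126,9.9306)
T_B = V + ((C−V)·d_B)·d_B = V + 6.5532·d_B = (-4.5836,2.4851)
sweep = 180° − θ = 61.7927°

center=(-15.0193,-0.8351) T_A=(-13.0126,9.9306) T_B=(-4.5836,2.4851) sweep=61.7927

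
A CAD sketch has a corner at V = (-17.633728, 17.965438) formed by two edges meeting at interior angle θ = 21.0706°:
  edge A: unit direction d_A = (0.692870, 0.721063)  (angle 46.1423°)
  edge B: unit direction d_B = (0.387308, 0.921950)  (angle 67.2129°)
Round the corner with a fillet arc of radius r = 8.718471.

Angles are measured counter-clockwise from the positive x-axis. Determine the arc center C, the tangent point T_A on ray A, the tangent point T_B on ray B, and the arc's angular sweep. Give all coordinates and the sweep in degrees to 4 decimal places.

bisector direction at 56.6776° = (0.549350,0.835593)
center distance |VC| = r/sin(θ/2) = 8.718471/sin(10.5353°) = 47.683276
C = V + |VC|·bis = (8.5611,57.8092)
T_A = V + ((C−V)·d_A)·d_A = V + 46.8795·d_A = (14.8476,51.7685)
T_B = V + ((C−V)·d_B)·d_B = V + 46.8795·d_B = (0.5231,61.1860)
sweep = 180° − θ = 158.9294°

center=(8.5611,57.8092) T_A=(14.8476,51.7685) T_B=(0.5231,61.1860) sweep=158.9294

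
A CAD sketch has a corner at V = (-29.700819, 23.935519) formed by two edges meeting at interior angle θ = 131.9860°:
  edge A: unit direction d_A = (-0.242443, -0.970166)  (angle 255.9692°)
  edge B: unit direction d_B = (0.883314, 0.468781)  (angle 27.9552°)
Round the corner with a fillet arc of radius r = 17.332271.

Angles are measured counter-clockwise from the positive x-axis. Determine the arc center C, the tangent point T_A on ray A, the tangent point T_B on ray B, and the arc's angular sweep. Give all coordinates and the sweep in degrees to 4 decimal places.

bisector direction at 321.9622° = (0.787604,-0.616181)
center distance |VC| = r/sin(θ/2) = 17.332271/sin(65.9930°) = 18.973565
C = V + |VC|·bis = (-14.7572,12.2444)
T_A = V + ((C−V)·d_A)·d_A = V + 7.7194·d_A = (-31.5723,16.4465)
T_B = V + ((C−V)·d_B)·d_B = V + 7.7194·d_B = (-22.8822,27.5542)
sweep = 180° − θ = 48.0140°

center=(-14.7572,12.2444) T_A=(-31.5723,16.4465) T_B=(-22.8822,27.5542) sweep=48.0140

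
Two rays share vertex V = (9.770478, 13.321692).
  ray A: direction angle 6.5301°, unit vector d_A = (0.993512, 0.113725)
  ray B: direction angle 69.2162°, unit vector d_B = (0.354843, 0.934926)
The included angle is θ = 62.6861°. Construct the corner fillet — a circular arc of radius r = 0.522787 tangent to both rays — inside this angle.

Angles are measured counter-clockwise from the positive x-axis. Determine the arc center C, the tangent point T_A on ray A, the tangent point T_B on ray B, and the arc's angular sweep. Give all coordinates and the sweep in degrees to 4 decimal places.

center=(10.5638,13.9387) T_A=(10.6233,13.4193) T_B=(10.0751,14.1242) sweep=117.3139

bisector direction at 37.8732° = (0.789372,0.613915)
center distance |VC| = r/sin(θ/2) = 0.522787/sin(31.3431°) = 1.005048
C = V + |VC|·bis = (10.5638,13.9387)
T_A = V + ((C−V)·d_A)·d_A = V + 0.8584·d_A = (10.6233,13.4193)
T_B = V + ((C−V)·d_B)·d_B = V + 0.8584·d_B = (10.0751,14.1242)
sweep = 180° − θ = 117.3139°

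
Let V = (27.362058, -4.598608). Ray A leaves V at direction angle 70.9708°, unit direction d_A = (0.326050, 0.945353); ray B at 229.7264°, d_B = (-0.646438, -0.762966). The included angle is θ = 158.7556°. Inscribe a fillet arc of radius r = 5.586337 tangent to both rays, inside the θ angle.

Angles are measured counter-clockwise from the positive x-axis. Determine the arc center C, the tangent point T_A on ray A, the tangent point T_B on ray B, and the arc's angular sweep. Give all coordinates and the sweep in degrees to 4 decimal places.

bisector direction at 150.3486° = (-0.869051,0.494722)
center distance |VC| = r/sin(θ/2) = 5.586337/sin(79.3778°) = 5.683733
C = V + |VC|·bis = (22.4226,-1.7867)
T_A = V + ((C−V)·d_A)·d_A = V + 1.0477·d_A = (27.7037,-3.6082)
T_B = V + ((C−V)·d_B)·d_B = V + 1.0477·d_B = (26.6848,-5.3980)
sweep = 180° − θ = 21.2444°

center=(22.4226,-1.7867) T_A=(27.7037,-3.6082) T_B=(26.6848,-5.3980) sweep=21.2444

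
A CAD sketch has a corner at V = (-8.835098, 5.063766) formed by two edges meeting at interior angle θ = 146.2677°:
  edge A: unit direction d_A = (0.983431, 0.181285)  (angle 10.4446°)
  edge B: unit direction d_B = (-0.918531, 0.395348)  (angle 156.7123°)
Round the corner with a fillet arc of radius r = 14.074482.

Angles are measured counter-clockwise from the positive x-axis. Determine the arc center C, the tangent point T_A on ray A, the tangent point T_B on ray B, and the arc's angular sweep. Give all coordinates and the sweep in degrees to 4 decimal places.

center=(-7.1902,19.6786) T_A=(-4.6387,5.8373) T_B=(-12.7545,6.7507) sweep=33.7323

bisector direction at 83.5784° = (0.111843,0.993726)
center distance |VC| = r/sin(θ/2) = 14.074482/sin(73.1338°) = 14.707106
C = V + |VC|·bis = (-7.1902,19.6786)
T_A = V + ((C−V)·d_A)·d_A = V + 4.2671·d_A = (-4.6387,5.8373)
T_B = V + ((C−V)·d_B)·d_B = V + 4.2671·d_B = (-12.7545,6.7507)
sweep = 180° − θ = 33.7323°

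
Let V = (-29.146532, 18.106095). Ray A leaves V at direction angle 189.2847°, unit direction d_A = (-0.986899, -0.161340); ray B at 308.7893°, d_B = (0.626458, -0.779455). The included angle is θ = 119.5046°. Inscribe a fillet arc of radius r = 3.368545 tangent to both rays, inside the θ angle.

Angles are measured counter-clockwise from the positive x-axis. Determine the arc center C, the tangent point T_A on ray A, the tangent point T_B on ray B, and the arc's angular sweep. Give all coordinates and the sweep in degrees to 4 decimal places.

bisector direction at 249.0370° = (-0.357765,-0.933812)
center distance |VC| = r/sin(θ/2) = 3.368545/sin(59.7523°) = 3.899430
C = V + |VC|·bis = (-30.5416,14.4648)
T_A = V + ((C−V)·d_A)·d_A = V + 1.9643·d_A = (-31.0851,17.7892)
T_B = V + ((C−V)·d_B)·d_B = V + 1.9643·d_B = (-27.9160,16.5750)
sweep = 180° − θ = 60.4954°

center=(-30.5416,14.4648) T_A=(-31.0851,17.7892) T_B=(-27.9160,16.5750) sweep=60.4954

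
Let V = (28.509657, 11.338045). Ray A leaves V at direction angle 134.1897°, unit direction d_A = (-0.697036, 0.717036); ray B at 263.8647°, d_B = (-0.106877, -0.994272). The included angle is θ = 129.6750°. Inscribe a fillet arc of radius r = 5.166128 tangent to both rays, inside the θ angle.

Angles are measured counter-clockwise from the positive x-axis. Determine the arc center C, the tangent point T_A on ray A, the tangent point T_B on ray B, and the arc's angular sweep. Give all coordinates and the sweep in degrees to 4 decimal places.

center=(23.1137,9.4772) T_A=(26.8180,13.0782) T_B=(28.2503,8.9251) sweep=50.3250

bisector direction at 199.0272° = (-0.945364,-0.326017)
center distance |VC| = r/sin(θ/2) = 5.166128/sin(64.8375°) = 5.707763
C = V + |VC|·bis = (23.1137,9.4772)
T_A = V + ((C−V)·d_A)·d_A = V + 2.4269·d_A = (26.8180,13.0782)
T_B = V + ((C−V)·d_B)·d_B = V + 2.4269·d_B = (28.2503,8.9251)
sweep = 180° − θ = 50.3250°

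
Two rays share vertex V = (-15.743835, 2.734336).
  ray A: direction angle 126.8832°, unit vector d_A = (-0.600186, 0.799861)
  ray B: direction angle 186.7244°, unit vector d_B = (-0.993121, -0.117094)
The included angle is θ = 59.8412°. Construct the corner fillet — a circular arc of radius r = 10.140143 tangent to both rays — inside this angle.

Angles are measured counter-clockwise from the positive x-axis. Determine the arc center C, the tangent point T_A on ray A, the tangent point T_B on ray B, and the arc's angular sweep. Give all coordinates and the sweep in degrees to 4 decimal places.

center=(-34.4296,10.7416) T_A=(-26.3189,16.8276) T_B=(-33.2422,0.6712) sweep=120.1588

bisector direction at 156.8038° = (-0.919161,0.393881)
center distance |VC| = r/sin(θ/2) = 10.140143/sin(29.9206°) = 20.329101
C = V + |VC|·bis = (-34.4296,10.7416)
T_A = V + ((C−V)·d_A)·d_A = V + 17.6196·d_A = (-26.3189,16.8276)
T_B = V + ((C−V)·d_B)·d_B = V + 17.6196·d_B = (-33.2422,0.6712)
sweep = 180° − θ = 120.1588°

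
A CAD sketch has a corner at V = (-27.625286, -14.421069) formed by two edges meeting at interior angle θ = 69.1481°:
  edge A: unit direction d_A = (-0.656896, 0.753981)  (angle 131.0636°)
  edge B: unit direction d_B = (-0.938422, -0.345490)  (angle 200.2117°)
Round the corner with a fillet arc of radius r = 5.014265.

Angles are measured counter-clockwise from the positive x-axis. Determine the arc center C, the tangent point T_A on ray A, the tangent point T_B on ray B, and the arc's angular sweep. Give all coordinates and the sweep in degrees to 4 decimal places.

bisector direction at 165.6377° = (-0.968746,0.248053)
center distance |VC| = r/sin(θ/2) = 5.014265/sin(34.5740°) = 8.836163
C = V + |VC|·bis = (-36.1853,-12.2292)
T_A = V + ((C−V)·d_A)·d_A = V + 7.2756·d_A = (-32.4046,-8.9354)
T_B = V + ((C−V)·d_B)·d_B = V + 7.2756·d_B = (-34.4529,-16.9347)
sweep = 180° − θ = 110.8519°

center=(-36.1853,-12.2292) T_A=(-32.4046,-8.9354) T_B=(-34.4529,-16.9347) sweep=110.8519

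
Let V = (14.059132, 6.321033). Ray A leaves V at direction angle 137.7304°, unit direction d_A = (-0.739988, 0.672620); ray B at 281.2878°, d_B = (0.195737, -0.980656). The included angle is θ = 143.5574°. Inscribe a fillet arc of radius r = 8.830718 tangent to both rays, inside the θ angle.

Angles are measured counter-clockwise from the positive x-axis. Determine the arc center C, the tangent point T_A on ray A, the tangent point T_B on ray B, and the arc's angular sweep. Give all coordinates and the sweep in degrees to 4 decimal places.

bisector direction at 209.5091° = (-0.870277,-0.492562)
center distance |VC| = r/sin(θ/2) = 8.830718/sin(71.7787°) = 9.296903
C = V + |VC|·bis = (5.9682,1.7417)
T_A = V + ((C−V)·d_A)·d_A = V + 2.9070·d_A = (11.9080,8.2764)
T_B = V + ((C−V)·d_B)·d_B = V + 2.9070·d_B = (14.6281,3.4702)
sweep = 180° − θ = 36.4426°

center=(5.9682,1.7417) T_A=(11.9080,8.2764) T_B=(14.6281,3.4702) sweep=36.4426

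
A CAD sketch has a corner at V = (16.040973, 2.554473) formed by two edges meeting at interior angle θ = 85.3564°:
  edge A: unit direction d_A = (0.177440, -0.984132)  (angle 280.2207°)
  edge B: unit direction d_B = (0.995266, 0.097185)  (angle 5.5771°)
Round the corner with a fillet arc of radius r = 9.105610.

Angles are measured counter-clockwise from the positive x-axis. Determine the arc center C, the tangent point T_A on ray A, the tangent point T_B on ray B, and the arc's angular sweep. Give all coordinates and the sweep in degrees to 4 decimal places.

center=(26.7543,-5.5483) T_A=(17.7932,-7.1640) T_B=(25.8694,3.5142) sweep=94.6436

bisector direction at 322.8989° = (0.797572,-0.603223)
center distance |VC| = r/sin(θ/2) = 9.105610/sin(42.6782°) = 13.432481
C = V + |VC|·bis = (26.7543,-5.5483)
T_A = V + ((C−V)·d_A)·d_A = V + 9.8752·d_A = (17.7932,-7.1640)
T_B = V + ((C−V)·d_B)·d_B = V + 9.8752·d_B = (25.8694,3.5142)
sweep = 180° − θ = 94.6436°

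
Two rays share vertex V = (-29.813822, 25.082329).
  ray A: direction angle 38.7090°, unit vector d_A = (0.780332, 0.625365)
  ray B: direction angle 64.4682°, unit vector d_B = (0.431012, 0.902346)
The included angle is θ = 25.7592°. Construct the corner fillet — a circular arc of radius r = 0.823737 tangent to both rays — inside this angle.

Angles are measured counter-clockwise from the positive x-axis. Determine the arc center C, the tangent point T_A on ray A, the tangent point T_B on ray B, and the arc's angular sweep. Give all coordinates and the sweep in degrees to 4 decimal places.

center=(-27.5178,27.9780) T_A=(-27.0027,27.3352) T_B=(-28.2611,28.3330) sweep=154.2408

bisector direction at 51.5886° = (0.621304,0.783570)
center distance |VC| = r/sin(θ/2) = 0.823737/sin(12.8796°) = 3.695495
C = V + |VC|·bis = (-27.5178,27.9780)
T_A = V + ((C−V)·d_A)·d_A = V + 3.6025·d_A = (-27.0027,27.3352)
T_B = V + ((C−V)·d_B)·d_B = V + 3.6025·d_B = (-28.2611,28.3330)
sweep = 180° − θ = 154.2408°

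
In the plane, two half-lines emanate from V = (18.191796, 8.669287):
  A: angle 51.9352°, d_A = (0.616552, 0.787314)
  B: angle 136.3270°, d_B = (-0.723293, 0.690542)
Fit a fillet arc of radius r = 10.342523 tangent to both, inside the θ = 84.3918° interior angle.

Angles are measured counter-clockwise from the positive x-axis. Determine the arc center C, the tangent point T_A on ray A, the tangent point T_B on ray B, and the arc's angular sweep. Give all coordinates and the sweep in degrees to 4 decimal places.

center=(17.0825,24.0276) T_A=(25.2253,17.6508) T_B=(9.9406,16.5469) sweep=95.6082

bisector direction at 94.1311° = (-0.072039,0.997402)
center distance |VC| = r/sin(θ/2) = 10.342523/sin(42.1959°) = 15.398276
C = V + |VC|·bis = (17.0825,24.0276)
T_A = V + ((C−V)·d_A)·d_A = V + 11.4079·d_A = (25.2253,17.6508)
T_B = V + ((C−V)·d_B)·d_B = V + 11.4079·d_B = (9.9406,16.5469)
sweep = 180° − θ = 95.6082°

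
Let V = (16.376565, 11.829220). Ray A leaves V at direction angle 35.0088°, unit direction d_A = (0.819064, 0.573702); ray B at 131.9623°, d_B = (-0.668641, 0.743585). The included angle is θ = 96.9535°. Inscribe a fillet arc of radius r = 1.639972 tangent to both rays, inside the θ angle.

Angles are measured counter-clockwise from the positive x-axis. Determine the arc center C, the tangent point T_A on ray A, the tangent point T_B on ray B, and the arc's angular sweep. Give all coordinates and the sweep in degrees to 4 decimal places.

center=(16.6251,14.0055) T_A=(17.5659,12.6623) T_B=(15.4056,12.9090) sweep=83.0465

bisector direction at 83.4856° = (0.113454,0.993543)
center distance |VC| = r/sin(θ/2) = 1.639972/sin(48.4768°) = 2.190465
C = V + |VC|·bis = (16.6251,14.0055)
T_A = V + ((C−V)·d_A)·d_A = V + 1.4521·d_A = (17.5659,12.6623)
T_B = V + ((C−V)·d_B)·d_B = V + 1.4521·d_B = (15.4056,12.9090)
sweep = 180° − θ = 83.0465°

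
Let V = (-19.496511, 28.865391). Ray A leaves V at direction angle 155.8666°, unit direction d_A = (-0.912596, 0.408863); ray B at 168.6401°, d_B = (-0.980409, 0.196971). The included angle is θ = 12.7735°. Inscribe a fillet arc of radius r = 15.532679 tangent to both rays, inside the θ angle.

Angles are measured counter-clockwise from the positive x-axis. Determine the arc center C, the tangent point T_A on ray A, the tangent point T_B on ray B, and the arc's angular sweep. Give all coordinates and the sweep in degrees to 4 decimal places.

bisector direction at 162.2534° = (-0.952414,0.304809)
center distance |VC| = r/sin(θ/2) = 15.532679/sin(6.3868°) = 139.633249
C = V + |VC|·bis = (-152.4851,71.4268)
T_A = V + ((C−V)·d_A)·d_A = V + 138.7666·d_A = (-146.1344,85.6019)
T_B = V + ((C−V)·d_B)·d_B = V + 138.7666·d_B = (-155.5446,56.1984)
sweep = 180° − θ = 167.2265°

center=(-152.4851,71.4268) T_A=(-146.1344,85.6019) T_B=(-155.5446,56.1984) sweep=167.2265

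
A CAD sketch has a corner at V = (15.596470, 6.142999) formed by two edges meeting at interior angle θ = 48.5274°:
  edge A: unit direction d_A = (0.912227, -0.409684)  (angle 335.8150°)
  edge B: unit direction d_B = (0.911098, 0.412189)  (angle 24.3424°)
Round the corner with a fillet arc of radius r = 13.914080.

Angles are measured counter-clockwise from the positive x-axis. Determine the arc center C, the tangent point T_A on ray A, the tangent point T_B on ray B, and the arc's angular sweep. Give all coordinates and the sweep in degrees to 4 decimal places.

bisector direction at 0.0787° = (0.999999,0.001374)
center distance |VC| = r/sin(θ/2) = 13.914080/sin(24.2637°) = 33.859412
C = V + |VC|·bis = (49.4558,6.1895)
T_A = V + ((C−V)·d_A)·d_A = V + 30.8684·d_A = (43.7555,-6.5033)
T_B = V + ((C−V)·d_B)·d_B = V + 30.8684·d_B = (43.7206,18.8666)
sweep = 180° − θ = 131.4726°

center=(49.4558,6.1895) T_A=(43.7555,-6.5033) T_B=(43.7206,18.8666) sweep=131.4726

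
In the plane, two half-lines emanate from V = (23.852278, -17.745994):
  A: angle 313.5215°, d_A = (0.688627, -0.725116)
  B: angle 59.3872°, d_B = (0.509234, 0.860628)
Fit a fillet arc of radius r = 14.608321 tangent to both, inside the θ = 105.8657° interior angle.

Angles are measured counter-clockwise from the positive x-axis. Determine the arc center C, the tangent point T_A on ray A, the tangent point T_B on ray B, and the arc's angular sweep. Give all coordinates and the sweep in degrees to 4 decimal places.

bisector direction at 6.4543° = (0.993662,0.112412)
center distance |VC| = r/sin(θ/2) = 14.608321/sin(52.9329°) = 18.307781
C = V + |VC|·bis = (42.0440,-15.6880)
T_A = V + ((C−V)·d_A)·d_A = V + 11.0350·d_A = (31.4513,-25.7477)
T_B = V + ((C−V)·d_B)·d_B = V + 11.0350·d_B = (29.4717,-8.2489)
sweep = 180° − θ = 74.1343°

center=(42.0440,-15.6880) T_A=(31.4513,-25.7477) T_B=(29.4717,-8.2489) sweep=74.1343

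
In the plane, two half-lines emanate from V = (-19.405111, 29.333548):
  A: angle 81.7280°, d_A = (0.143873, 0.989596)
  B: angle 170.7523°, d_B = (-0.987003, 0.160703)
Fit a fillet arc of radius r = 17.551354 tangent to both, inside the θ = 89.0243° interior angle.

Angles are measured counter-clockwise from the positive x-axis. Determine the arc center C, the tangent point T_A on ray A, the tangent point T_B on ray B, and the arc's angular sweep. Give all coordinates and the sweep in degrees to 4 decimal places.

bisector direction at 126.2401° = (-0.591171,0.806546)
center distance |VC| = r/sin(θ/2) = 17.551354/sin(44.5121°) = 25.035434
C = V + |VC|·bis = (-34.2053,49.5258)
T_A = V + ((C−V)·d_A)·d_A = V + 17.8528·d_A = (-16.8366,47.0006)
T_B = V + ((C−V)·d_B)·d_B = V + 17.8528·d_B = (-37.0259,32.2025)
sweep = 180° − θ = 90.9757°

center=(-34.2053,49.5258) T_A=(-16.8366,47.0006) T_B=(-37.0259,32.2025) sweep=90.9757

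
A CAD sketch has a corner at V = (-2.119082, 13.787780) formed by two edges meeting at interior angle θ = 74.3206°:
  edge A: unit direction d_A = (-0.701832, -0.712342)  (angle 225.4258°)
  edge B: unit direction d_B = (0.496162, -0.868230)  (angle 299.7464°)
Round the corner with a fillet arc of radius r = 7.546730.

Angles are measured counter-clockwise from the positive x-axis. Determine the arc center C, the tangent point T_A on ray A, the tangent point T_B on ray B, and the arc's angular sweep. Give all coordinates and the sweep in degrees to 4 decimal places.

center=(-3.7312,1.3986) T_A=(-9.1071,6.6952) T_B=(2.8211,5.1430) sweep=105.6794

bisector direction at 262.5861° = (-0.129036,-0.991640)
center distance |VC| = r/sin(θ/2) = 7.546730/sin(37.1603°) = 12.493613
C = V + |VC|·bis = (-3.7312,1.3986)
T_A = V + ((C−V)·d_A)·d_A = V + 9.9568·d_A = (-9.1071,6.6952)
T_B = V + ((C−V)·d_B)·d_B = V + 9.9568·d_B = (2.8211,5.1430)
sweep = 180° − θ = 105.6794°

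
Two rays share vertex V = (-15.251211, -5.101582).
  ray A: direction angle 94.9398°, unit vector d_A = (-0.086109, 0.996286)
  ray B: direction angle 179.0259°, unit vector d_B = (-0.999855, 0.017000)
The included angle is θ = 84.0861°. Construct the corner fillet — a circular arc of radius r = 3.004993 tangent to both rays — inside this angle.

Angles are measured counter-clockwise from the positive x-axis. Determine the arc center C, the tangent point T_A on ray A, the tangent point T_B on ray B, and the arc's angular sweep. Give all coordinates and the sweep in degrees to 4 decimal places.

center=(-18.5320,-2.0404) T_A=(-15.5382,-1.7816) T_B=(-18.5831,-5.0449) sweep=95.9139

bisector direction at 136.9829° = (-0.731150,0.682217)
center distance |VC| = r/sin(θ/2) = 3.004993/sin(42.0431°) = 4.487148
C = V + |VC|·bis = (-18.5320,-2.0404)
T_A = V + ((C−V)·d_A)·d_A = V + 3.3323·d_A = (-15.5382,-1.7816)
T_B = V + ((C−V)·d_B)·d_B = V + 3.3323·d_B = (-18.5831,-5.0449)
sweep = 180° − θ = 95.9139°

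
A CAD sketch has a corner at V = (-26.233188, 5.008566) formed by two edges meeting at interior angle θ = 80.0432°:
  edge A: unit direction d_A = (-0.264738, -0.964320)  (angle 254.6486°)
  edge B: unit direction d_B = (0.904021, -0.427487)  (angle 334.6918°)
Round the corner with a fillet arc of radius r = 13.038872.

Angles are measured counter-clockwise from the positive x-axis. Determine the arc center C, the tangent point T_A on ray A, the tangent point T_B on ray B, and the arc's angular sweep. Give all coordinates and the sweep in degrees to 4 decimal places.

center=(-17.7702,-13.4165) T_A=(-30.3438,-9.9647) T_B=(-12.1962,-1.6291) sweep=99.9568

bisector direction at 294.6702° = (0.417394,-0.908725)
center distance |VC| = r/sin(θ/2) = 13.038872/sin(40.0216°) = 20.275776
C = V + |VC|·bis = (-17.7702,-13.4165)
T_A = V + ((C−V)·d_A)·d_A = V + 15.5272·d_A = (-30.3438,-9.9647)
T_B = V + ((C−V)·d_B)·d_B = V + 15.5272·d_B = (-12.1962,-1.6291)
sweep = 180° − θ = 99.9568°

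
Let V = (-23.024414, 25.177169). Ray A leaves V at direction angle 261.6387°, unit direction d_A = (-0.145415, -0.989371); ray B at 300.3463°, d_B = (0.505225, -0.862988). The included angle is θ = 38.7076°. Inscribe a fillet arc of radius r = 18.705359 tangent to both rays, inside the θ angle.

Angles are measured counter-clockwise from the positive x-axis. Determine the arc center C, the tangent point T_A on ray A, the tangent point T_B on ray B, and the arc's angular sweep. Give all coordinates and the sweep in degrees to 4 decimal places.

bisector direction at 280.9925° = (0.190680,-0.981652)
center distance |VC| = r/sin(θ/2) = 18.705359/sin(19.3538°) = 56.443370
C = V + |VC|·bis = (-12.2618,-30.2306)
T_A = V + ((C−V)·d_A)·d_A = V + 53.2538·d_A = (-30.7683,-27.5106)
T_B = V + ((C−V)·d_B)·d_B = V + 53.2538·d_B = (3.8807,-20.7802)
sweep = 180° − θ = 141.2924°

center=(-12.2618,-30.2306) T_A=(-30.7683,-27.5106) T_B=(3.8807,-20.7802) sweep=141.2924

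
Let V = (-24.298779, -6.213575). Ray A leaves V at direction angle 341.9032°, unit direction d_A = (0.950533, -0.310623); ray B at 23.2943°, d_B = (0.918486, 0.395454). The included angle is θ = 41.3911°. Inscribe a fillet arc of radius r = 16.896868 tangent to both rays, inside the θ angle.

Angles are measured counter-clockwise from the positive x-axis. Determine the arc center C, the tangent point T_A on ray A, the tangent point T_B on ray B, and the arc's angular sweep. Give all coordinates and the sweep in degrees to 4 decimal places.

center=(23.4641,-4.0457) T_A=(18.2155,-20.1068) T_B=(16.7821,11.4738) sweep=138.6089

bisector direction at 2.5988° = (0.998972,0.045341)
center distance |VC| = r/sin(θ/2) = 16.896868/sin(20.6956°) = 47.812007
C = V + |VC|·bis = (23.4641,-4.0457)
T_A = V + ((C−V)·d_A)·d_A = V + 44.7268·d_A = (18.2155,-20.1068)
T_B = V + ((C−V)·d_B)·d_B = V + 44.7268·d_B = (16.7821,11.4738)
sweep = 180° − θ = 138.6089°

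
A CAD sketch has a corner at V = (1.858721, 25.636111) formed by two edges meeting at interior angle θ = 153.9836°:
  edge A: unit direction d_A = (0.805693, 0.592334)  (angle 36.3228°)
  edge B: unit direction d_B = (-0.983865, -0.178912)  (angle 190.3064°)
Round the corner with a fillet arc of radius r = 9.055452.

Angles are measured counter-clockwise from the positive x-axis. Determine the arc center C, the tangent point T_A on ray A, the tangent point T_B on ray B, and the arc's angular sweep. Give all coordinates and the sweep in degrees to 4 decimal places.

bisector direction at 113.3146° = (-0.395780,0.918346)
center distance |VC| = r/sin(θ/2) = 9.055452/sin(76.9918°) = 9.293955
C = V + |VC|·bis = (-1.8196,34.1712)
T_A = V + ((C−V)·d_A)·d_A = V + 2.0920·d_A = (3.5442,26.8753)
T_B = V + ((C−V)·d_B)·d_B = V + 2.0920·d_B = (-0.1995,25.2618)
sweep = 180° − θ = 26.0164°

center=(-1.8196,34.1712) T_A=(3.5442,26.8753) T_B=(-0.1995,25.2618) sweep=26.0164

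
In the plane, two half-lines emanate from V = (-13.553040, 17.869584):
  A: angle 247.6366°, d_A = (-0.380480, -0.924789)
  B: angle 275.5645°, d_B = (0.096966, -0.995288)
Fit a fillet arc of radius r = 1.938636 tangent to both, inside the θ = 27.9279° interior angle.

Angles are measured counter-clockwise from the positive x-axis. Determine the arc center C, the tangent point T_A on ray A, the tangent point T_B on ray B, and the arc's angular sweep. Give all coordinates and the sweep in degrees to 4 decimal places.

bisector direction at 261.6005° = (-0.146074,-0.989274)
center distance |VC| = r/sin(θ/2) = 1.938636/sin(13.9640°) = 8.033754
C = V + |VC|·bis = (-14.7266,9.9220)
T_A = V + ((C−V)·d_A)·d_A = V + 7.7963·d_A = (-16.5194,10.6596)
T_B = V + ((C−V)·d_B)·d_B = V + 7.7963·d_B = (-12.7971,10.1100)
sweep = 180° − θ = 152.0721°

center=(-14.7266,9.9220) T_A=(-16.5194,10.6596) T_B=(-12.7971,10.1100) sweep=152.0721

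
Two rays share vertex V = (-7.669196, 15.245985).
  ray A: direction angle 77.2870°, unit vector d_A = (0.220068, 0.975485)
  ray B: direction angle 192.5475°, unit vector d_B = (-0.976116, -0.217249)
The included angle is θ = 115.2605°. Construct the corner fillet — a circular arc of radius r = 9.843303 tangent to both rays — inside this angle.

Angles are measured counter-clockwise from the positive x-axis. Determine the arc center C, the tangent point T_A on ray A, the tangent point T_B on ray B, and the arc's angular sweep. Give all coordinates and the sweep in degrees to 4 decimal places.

center=(-15.8981,23.4987) T_A=(-6.2961,21.3325) T_B=(-13.7596,13.8905) sweep=64.7395

bisector direction at 134.9173° = (-0.706085,0.708127)
center distance |VC| = r/sin(θ/2) = 9.843303/sin(57.6302°) = 11.654248
C = V + |VC|·bis = (-15.8981,23.4987)
T_A = V + ((C−V)·d_A)·d_A = V + 6.2395·d_A = (-6.2961,21.3325)
T_B = V + ((C−V)·d_B)·d_B = V + 6.2395·d_B = (-13.7596,13.8905)
sweep = 180° − θ = 64.7395°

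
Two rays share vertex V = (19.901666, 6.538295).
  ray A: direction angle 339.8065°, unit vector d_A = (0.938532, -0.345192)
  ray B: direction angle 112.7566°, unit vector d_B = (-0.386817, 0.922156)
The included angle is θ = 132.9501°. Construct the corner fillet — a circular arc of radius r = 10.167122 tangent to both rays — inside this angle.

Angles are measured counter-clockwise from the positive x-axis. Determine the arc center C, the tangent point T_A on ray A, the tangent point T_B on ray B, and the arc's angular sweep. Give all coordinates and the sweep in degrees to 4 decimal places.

bisector direction at 46.2816° = (0.691115,0.722745)
center distance |VC| = r/sin(θ/2) = 10.167122/sin(66.4750°) = 11.088748
C = V + |VC|·bis = (27.5653,14.5526)
T_A = V + ((C−V)·d_A)·d_A = V + 4.4261·d_A = (24.0557,5.0105)
T_B = V + ((C−V)·d_B)·d_B = V + 4.4261·d_B = (18.1896,10.6198)
sweep = 180° − θ = 47.0499°

center=(27.5653,14.5526) T_A=(24.0557,5.0105) T_B=(18.1896,10.6198) sweep=47.0499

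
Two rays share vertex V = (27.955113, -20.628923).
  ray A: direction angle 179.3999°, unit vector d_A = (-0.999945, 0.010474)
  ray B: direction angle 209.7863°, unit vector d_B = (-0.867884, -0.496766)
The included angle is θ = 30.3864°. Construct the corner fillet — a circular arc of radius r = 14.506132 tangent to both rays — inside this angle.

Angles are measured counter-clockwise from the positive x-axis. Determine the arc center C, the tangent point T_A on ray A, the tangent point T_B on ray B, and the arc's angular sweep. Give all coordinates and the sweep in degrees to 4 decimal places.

bisector direction at 194.5931° = (-0.967740,-0.251953)
center distance |VC| = r/sin(θ/2) = 14.506132/sin(15.1932°) = 55.351146
C = V + |VC|·bis = (-25.6104,-34.5748)
T_A = V + ((C−V)·d_A)·d_A = V + 53.4165·d_A = (-25.4584,-20.0695)
T_B = V + ((C−V)·d_B)·d_B = V + 53.4165·d_B = (-18.4042,-47.1644)
sweep = 180° − θ = 149.6136°

center=(-25.6104,-34.5748) T_A=(-25.4584,-20.0695) T_B=(-18.4042,-47.1644) sweep=149.6136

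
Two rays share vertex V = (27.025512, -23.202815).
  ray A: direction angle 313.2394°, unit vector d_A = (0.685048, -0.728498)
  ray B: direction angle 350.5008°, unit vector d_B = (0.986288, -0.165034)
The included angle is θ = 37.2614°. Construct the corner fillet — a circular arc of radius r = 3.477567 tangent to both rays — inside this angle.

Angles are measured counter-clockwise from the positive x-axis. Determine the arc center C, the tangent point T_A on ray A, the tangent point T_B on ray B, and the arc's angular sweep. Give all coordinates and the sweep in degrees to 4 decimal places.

bisector direction at 331.8701° = (0.881881,-0.471472)
center distance |VC| = r/sin(θ/2) = 3.477567/sin(18.6307°) = 10.885525
C = V + |VC|·bis = (36.6252,-28.3350)
T_A = V + ((C−V)·d_A)·d_A = V + 10.3151·d_A = (34.0918,-30.7173)
T_B = V + ((C−V)·d_B)·d_B = V + 10.3151·d_B = (37.1992,-24.9052)
sweep = 180° − θ = 142.7386°

center=(36.6252,-28.3350) T_A=(34.0918,-30.7173) T_B=(37.1992,-24.9052) sweep=142.7386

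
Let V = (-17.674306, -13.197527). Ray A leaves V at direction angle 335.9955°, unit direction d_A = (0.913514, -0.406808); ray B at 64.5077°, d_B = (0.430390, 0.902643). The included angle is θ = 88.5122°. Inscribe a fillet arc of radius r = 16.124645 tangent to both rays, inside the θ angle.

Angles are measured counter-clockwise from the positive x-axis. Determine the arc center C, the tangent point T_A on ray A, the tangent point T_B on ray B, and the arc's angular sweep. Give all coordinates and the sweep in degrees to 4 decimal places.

bisector direction at 20.2516° = (0.938182,0.346143)
center distance |VC| = r/sin(θ/2) = 16.124645/sin(44.2561°) = 23.105623
C = V + |VC|·bis = (4.0030,-5.1997)
T_A = V + ((C−V)·d_A)·d_A = V + 16.5489·d_A = (-2.5567,-19.9298)
T_B = V + ((C−V)·d_B)·d_B = V + 16.5489·d_B = (-10.5518,1.7402)
sweep = 180° − θ = 91.4878°

center=(4.0030,-5.1997) T_A=(-2.5567,-19.9298) T_B=(-10.5518,1.7402) sweep=91.4878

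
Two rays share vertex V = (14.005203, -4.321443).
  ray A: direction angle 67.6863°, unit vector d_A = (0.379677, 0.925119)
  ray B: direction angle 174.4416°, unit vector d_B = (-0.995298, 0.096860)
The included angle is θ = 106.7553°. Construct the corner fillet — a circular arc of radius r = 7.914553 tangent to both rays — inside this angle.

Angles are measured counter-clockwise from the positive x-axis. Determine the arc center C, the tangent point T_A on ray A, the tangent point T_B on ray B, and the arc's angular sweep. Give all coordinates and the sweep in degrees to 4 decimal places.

bisector direction at 121.0639° = (-0.515994,0.856592)
center distance |VC| = r/sin(θ/2) = 7.914553/sin(53.3777°) = 9.861329
C = V + |VC|·bis = (8.9168,4.1257)
T_A = V + ((C−V)·d_A)·d_A = V + 5.8827·d_A = (16.2387,1.1207)
T_B = V + ((C−V)·d_B)·d_B = V + 5.8827·d_B = (8.1502,-3.7516)
sweep = 180° − θ = 73.2447°

center=(8.9168,4.1257) T_A=(16.2387,1.1207) T_B=(8.1502,-3.7516) sweep=73.2447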